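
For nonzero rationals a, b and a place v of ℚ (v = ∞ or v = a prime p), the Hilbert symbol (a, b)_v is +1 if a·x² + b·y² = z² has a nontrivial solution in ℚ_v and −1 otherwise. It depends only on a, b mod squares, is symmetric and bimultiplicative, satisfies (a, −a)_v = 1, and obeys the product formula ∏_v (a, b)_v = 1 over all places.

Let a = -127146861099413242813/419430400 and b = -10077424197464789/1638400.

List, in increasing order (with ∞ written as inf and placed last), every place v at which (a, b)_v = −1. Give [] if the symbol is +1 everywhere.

[2, 23, 31, inf]

Mod squares: a ≡ -12478213, b ≡ -989. Check v ∈ {∞, 2, 5, 11, 23, 31, 37, 43}.
v=2: v_2(a)=-24, v_2(b)=-16; units ≡ 3, 3 (mod 8); ε·ε+αω+βω = 1·1+-24·1+-16·1 ≡ 1  ⇒  (a,b)_2 = -1.
v=23: a=23^3·(≡4), b=23^3·(≡8) mod 23; (4|23)=+1, (8|23)=+1; (−1)^{3·3·11}·(+1)^3·(+1)^3 = -1.
v=∞: -12478213 < 0 and -989 < 0  ⇒  (a,b)_∞ = -1.
v=43: a=43^1·(≡40), b=43^1·(≡29) mod 43; (40|43)=+1, (29|43)=-1; (−1)^{1·1·21}·(+1)^1·(-1)^1 = +1.
v=11: a=11^5·(≡4), b=11^4·(≡4) mod 11; (4|11)=+1, (4|11)=+1; (−1)^{5·4·5}·(+1)^4·(+1)^5 = +1.
v=37: a=37^3·(≡18), b=37^2·(≡21) mod 37; (18|37)=-1, (21|37)=+1; (−1)^{3·2·18}·(-1)^2·(+1)^3 = +1.
v=31: a=31^3·(≡12), b=31^2·(≡24) mod 31; (12|31)=-1, (24|31)=-1; (−1)^{3·2·15}·(-1)^2·(-1)^3 = -1.
v=5: a=5^-2·(≡2), b=5^-2·(≡1) mod 5; (2|5)=-1, (1|5)=+1; (−1)^{-2·-2·2}·(-1)^-2·(+1)^-2 = +1.
|Ram(-12478213, -989)| = 4, even; anisotropic at {2, 23, 31, ∞}.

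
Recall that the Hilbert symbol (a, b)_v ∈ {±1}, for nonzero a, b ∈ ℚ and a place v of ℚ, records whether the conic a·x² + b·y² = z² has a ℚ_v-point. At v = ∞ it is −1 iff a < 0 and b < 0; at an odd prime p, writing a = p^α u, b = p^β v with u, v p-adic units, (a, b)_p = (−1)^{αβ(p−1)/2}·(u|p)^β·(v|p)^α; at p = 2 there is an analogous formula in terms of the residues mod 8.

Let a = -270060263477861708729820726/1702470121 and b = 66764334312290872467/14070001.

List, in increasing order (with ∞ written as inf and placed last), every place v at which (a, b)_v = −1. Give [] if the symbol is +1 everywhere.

Mod squares: a ≡ -7055526, b ≡ 6923. Check v ∈ {∞, 2, 3, 7, 11, 19, 23, 29, 31, 41, 43}.
v=43: a=43^1·(≡10), b=43^1·(≡19) mod 43; (10|43)=+1, (19|43)=-1; (−1)^{1·1·21}·(+1)^1·(-1)^1 = +1.
v=31: a=31^-2·(≡15), b=31^-2·(≡9) mod 31; (15|31)=-1, (9|31)=+1; (−1)^{-2·-2·15}·(-1)^-2·(+1)^-2 = +1.
v=23: a=23^3·(≡3), b=23^3·(≡2) mod 23; (3|23)=+1, (2|23)=+1; (−1)^{3·3·11}·(+1)^3·(+1)^3 = -1.
v=∞: -7055526 < 0 and 6923 > 0  ⇒  (a,b)_∞ = +1.
v=41: a=41^3·(≡2), b=41^2·(≡14) mod 41; (2|41)=+1, (14|41)=-1; (−1)^{3·2·20}·(+1)^2·(-1)^3 = -1.
v=2: v_2(a)=1, v_2(b)=0; units ≡ 5, 3 (mod 8); ε·ε+αω+βω = 0·1+1·1+0·1 ≡ 1  ⇒  (a,b)_2 = -1.
v=3: a=3^11·(≡2), b=3^6·(≡2) mod 3; (2|3)=-1, (2|3)=-1; (−1)^{11·6·1}·(-1)^6·(-1)^11 = -1.
v=29: a=29^3·(≡5), b=29^2·(≡14) mod 29; (5|29)=+1, (14|29)=-1; (−1)^{3·2·14}·(+1)^2·(-1)^3 = -1.
v=11: a=11^-6·(≡2), b=11^-4·(≡3) mod 11; (2|11)=-1, (3|11)=+1; (−1)^{-6·-4·5}·(-1)^-4·(+1)^-6 = +1.
v=19: a=19^2·(≡14), b=19^2·(≡17) mod 19; (14|19)=-1, (17|19)=+1; (−1)^{2·2·9}·(-1)^2·(+1)^2 = +1.
v=7: a=7^4·(≡6), b=7^3·(≡4) mod 7; (6|7)=-1, (4|7)=+1; (−1)^{4·3·3}·(-1)^3·(+1)^4 = -1.
Ram(-7055526, 6923) = {2, 3, 7, 23, 29, 41}; no ℚ_2-point on the conic.

[2, 3, 7, 23, 29, 41]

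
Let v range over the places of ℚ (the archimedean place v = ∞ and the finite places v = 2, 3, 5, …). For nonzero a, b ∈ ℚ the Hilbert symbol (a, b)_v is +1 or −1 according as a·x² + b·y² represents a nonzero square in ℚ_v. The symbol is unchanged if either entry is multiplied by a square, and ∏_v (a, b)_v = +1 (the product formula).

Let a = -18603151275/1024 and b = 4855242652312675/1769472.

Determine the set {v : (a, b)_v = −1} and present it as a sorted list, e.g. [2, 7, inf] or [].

[19, 43]

(a, b) ≡ (-2451, 129) mod (ℚ^×)²; places V = {2, 3, 5, 7, 19, 29, 43, ∞}.
(a,b)_5: α=2, u≡1; β=2, v≡1 (mod 5); (1|5)=+1, (1|5)=+1; sign (−1)^0·+1^2·+1^2 = +1.
(a,b)_∞: sgn(-2451)=−, sgn(129)=+, so +1.
(a,b)_19: α=3, u≡16; β=4, v≡2 (mod 19); (16|19)=+1, (2|19)=-1; sign (−1)^0·+1^4·-1^3 = -1.
(a,b)_7: α=0, u≡6; β=2, v≡3 (mod 7); (6|7)=-1, (3|7)=-1; sign (−1)^0·-1^2·-1^0 = +1.
(a,b)_43: α=1, u≡5; β=1, v≡32 (mod 43); (5|43)=-1, (32|43)=-1; sign (−1)^1·-1^1·-1^1 = -1.
(a,b)_3: α=1, u≡2; β=-3, v≡1 (mod 3); (2|3)=-1, (1|3)=+1; sign (−1)^1·-1^-3·+1^1 = +1.
(a,b)_2: α=-10, β=-16; u≡5, v≡1 (mod 8); ε(u)ε(v)=0·0, αω(v)=-10·0, βω(u)=-16·1; sum ≡ 0  ⇒  +1.
(a,b)_29: α=2, u≡19; β=4, v≡4 (mod 29); (19|29)=-1, (4|29)=+1; sign (−1)^0·-1^4·+1^2 = +1.
(-2451, 129 / ℚ) ramifies at {19, 43}: a division algebra.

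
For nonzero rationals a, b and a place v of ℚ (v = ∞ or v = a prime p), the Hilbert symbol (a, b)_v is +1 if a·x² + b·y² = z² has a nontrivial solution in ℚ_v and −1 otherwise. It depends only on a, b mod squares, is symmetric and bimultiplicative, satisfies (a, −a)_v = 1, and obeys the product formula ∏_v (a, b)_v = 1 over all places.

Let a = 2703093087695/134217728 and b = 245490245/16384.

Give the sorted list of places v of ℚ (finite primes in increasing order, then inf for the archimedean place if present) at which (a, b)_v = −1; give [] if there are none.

(a, b) ≡ (910, 5) mod (ℚ^×)²; places V = {2, 5, 7, 11, 13, ∞}.
(a,b)_∞: sgn(910)=+, sgn(5)=+, so +1.
(a,b)_13: α=3, u≡6; β=2, v≡6 (mod 13); (6|13)=-1, (6|13)=-1; sign (−1)^0·-1^2·-1^3 = -1.
(a,b)_11: α=4, u≡10; β=2, v≡1 (mod 11); (10|11)=-1, (1|11)=+1; sign (−1)^0·-1^2·+1^4 = +1.
(a,b)_7: α=5, u≡1; β=4, v≡6 (mod 7); (1|7)=+1, (6|7)=-1; sign (−1)^0·+1^4·-1^5 = -1.
(a,b)_5: α=1, u≡3; β=1, v≡1 (mod 5); (3|5)=-1, (1|5)=+1; sign (−1)^0·-1^1·+1^1 = -1.
(a,b)_2: α=-27, β=-14; u≡7, v≡5 (mod 8); ε(u)ε(v)=1·0, αω(v)=-27·1, βω(u)=-14·0; sum ≡ 1  ⇒  -1.
(910, 5 / ℚ) ramifies at {2, 5, 7, 13}: a division algebra.

[2, 5, 7, 13]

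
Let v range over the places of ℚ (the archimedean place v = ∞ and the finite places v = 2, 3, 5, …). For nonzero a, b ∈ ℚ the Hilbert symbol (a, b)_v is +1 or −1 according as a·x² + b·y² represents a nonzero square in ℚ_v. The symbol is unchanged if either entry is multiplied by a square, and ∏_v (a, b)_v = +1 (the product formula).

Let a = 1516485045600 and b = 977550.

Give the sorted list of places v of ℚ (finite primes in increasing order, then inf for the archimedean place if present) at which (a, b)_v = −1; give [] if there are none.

(a, b) ≡ (6, 798) mod (ℚ^×)²; places V = {2, 3, 5, 7, 19, ∞}.
(a,b)_7: α=4, u≡3; β=3, v≡1 (mod 7); (3|7)=-1, (1|7)=+1; sign (−1)^0·-1^3·+1^4 = -1.
(a,b)_5: α=2, u≡4; β=2, v≡2 (mod 5); (4|5)=+1, (2|5)=-1; sign (−1)^0·+1^2·-1^2 = +1.
(a,b)_2: α=5, β=1; u≡3, v≡7 (mod 8); ε(u)ε(v)=1·1, αω(v)=5·0, βω(u)=1·1; sum ≡ 0  ⇒  +1.
(a,b)_∞: sgn(6)=+, sgn(798)=+, so +1.
(a,b)_3: α=7, u≡2; β=1, v≡2 (mod 3); (2|3)=-1, (2|3)=-1; sign (−1)^1·-1^1·-1^7 = -1.
(a,b)_19: α=2, u≡9; β=1, v≡17 (mod 19); (9|19)=+1, (17|19)=+1; sign (−1)^0·+1^1·+1^2 = +1.
(6, 798 / ℚ) ramifies at {3, 7}: a division algebra.

[3, 7]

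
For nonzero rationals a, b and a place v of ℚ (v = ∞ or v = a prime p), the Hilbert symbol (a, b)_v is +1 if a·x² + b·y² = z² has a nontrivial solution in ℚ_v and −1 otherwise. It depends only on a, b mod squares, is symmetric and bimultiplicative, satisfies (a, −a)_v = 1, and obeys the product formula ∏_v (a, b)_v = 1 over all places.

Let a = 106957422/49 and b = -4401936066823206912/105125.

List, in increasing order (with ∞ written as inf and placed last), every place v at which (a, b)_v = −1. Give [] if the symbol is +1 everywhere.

(a, b) ≡ (16302, -81510) mod (ℚ^×)²; places V = {2, 3, 5, 7, 11, 13, 19, 29, ∞}.
(a,b)_3: α=9, u≡1; β=7, v≡1 (mod 3); (1|3)=+1, (1|3)=+1; sign (−1)^1·+1^7·+1^9 = -1.
(a,b)_13: α=1, u≡8; β=3, v≡9 (mod 13); (8|13)=-1, (9|13)=+1; sign (−1)^0·-1^3·+1^1 = -1.
(a,b)_11: α=1, u≡8; β=3, v≡4 (mod 11); (8|11)=-1, (4|11)=+1; sign (−1)^1·-1^3·+1^1 = +1.
(a,b)_∞: sgn(16302)=+, sgn(-81510)=−, so +1.
(a,b)_19: α=1, u≡12; β=3, v≡4 (mod 19); (12|19)=-1, (4|19)=+1; sign (−1)^1·-1^3·+1^1 = +1.
(a,b)_5: α=0, u≡3; β=-3, v≡3 (mod 5); (3|5)=-1, (3|5)=-1; sign (−1)^0·-1^-3·-1^0 = -1.
(a,b)_7: α=-2, u≡5; β=2, v≡5 (mod 7); (5|7)=-1, (5|7)=-1; sign (−1)^0·-1^2·-1^-2 = +1.
(a,b)_2: α=1, β=11; u≡7, v≡5 (mod 8); ε(u)ε(v)=1·0, αω(v)=1·1, βω(u)=11·0; sum ≡ 1  ⇒  -1.
(a,b)_29: α=0, u≡13; β=-2, v≡6 (mod 29); (13|29)=+1, (6|29)=+1; sign (−1)^0·+1^-2·+1^0 = +1.
|Ram(16302, -81510)| = 4, even; anisotropic at {2, 3, 5, 13}.

[2, 3, 5, 13]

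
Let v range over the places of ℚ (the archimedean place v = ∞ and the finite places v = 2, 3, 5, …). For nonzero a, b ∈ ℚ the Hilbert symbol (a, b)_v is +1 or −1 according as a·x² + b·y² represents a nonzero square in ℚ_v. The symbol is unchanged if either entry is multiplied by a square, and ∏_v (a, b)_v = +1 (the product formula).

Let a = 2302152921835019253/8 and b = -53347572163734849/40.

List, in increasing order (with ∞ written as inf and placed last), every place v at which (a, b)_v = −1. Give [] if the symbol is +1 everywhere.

[11, 17]

Mod squares: a ≡ 714, b ≡ -10010. Check v ∈ {∞, 2, 3, 5, 7, 11, 13, 17}.
v=11: a=11^6·(≡8), b=11^5·(≡3) mod 11; (8|11)=-1, (3|11)=+1; (−1)^{6·5·5}·(-1)^5·(+1)^6 = -1.
v=3: a=3^3·(≡1), b=3^2·(≡1) mod 3; (1|3)=+1, (1|3)=+1; (−1)^{3·2·1}·(+1)^2·(+1)^3 = +1.
v=7: a=7^3·(≡1), b=7^3·(≡3) mod 7; (1|7)=+1, (3|7)=-1; (−1)^{3·3·3}·(+1)^3·(-1)^3 = +1.
v=5: a=5^0·(≡1), b=5^-1·(≡2) mod 5; (1|5)=+1, (2|5)=-1; (−1)^{0·-1·2}·(+1)^-1·(-1)^0 = +1.
v=13: a=13^4·(≡12), b=13^5·(≡4) mod 13; (12|13)=+1, (4|13)=+1; (−1)^{4·5·6}·(+1)^5·(+1)^4 = +1.
v=2: v_2(a)=-3, v_2(b)=-3; units ≡ 5, 3 (mod 8); ε·ε+αω+βω = 0·1+-3·1+-3·1 ≡ 0  ⇒  (a,b)_2 = +1.
v=∞: 714 > 0 and -10010 < 0  ⇒  (a,b)_∞ = +1.
v=17: a=17^3·(≡13), b=17^2·(≡10) mod 17; (13|17)=+1, (10|17)=-1; (−1)^{3·2·8}·(+1)^2·(-1)^3 = -1.
(714, -10010 / ℚ) ramifies at {11, 17}: a division algebra.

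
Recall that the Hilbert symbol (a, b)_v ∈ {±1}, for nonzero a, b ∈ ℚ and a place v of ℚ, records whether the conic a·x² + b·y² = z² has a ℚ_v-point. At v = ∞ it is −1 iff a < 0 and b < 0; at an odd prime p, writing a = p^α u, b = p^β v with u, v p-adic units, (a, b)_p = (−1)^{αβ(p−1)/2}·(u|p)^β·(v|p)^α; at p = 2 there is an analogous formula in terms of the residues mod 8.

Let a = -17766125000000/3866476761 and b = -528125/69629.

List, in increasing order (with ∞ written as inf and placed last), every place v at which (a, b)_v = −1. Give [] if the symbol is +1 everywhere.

Mod squares: a ≡ -5, b ≡ -145. Check v ∈ {∞, 2, 3, 5, 7, 13, 29, 47}.
v=7: a=7^-4·(≡2), b=7^-4·(≡4) mod 7; (2|7)=+1, (4|7)=+1; (−1)^{-4·-4·3}·(+1)^-4·(+1)^-4 = +1.
v=2: v_2(a)=6, v_2(b)=0; units ≡ 3, 7 (mod 8); ε·ε+αω+βω = 1·1+6·0+0·1 ≡ 1  ⇒  (a,b)_2 = -1.
v=∞: -5 < 0 and -145 < 0  ⇒  (a,b)_∞ = -1.
v=13: a=13^2·(≡8), b=13^2·(≡8) mod 13; (8|13)=-1, (8|13)=-1; (−1)^{2·2·6}·(-1)^2·(-1)^2 = +1.
v=3: a=3^-6·(≡1), b=3^0·(≡2) mod 3; (1|3)=+1, (2|3)=-1; (−1)^{-6·0·1}·(+1)^0·(-1)^-6 = +1.
v=29: a=29^2·(≡28), b=29^-1·(≡1) mod 29; (28|29)=+1, (1|29)=+1; (−1)^{2·-1·14}·(+1)^-1·(+1)^2 = +1.
v=47: a=47^-2·(≡36), b=47^0·(≡22) mod 47; (36|47)=+1, (22|47)=-1; (−1)^{-2·0·23}·(+1)^0·(-1)^-2 = +1.
v=5: a=5^9·(≡4), b=5^5·(≡4) mod 5; (4|5)=+1, (4|5)=+1; (−1)^{9·5·2}·(+1)^5·(+1)^9 = +1.
(-5, -145 / ℚ) ramifies at {2, ∞}: a division algebra.

[2, inf]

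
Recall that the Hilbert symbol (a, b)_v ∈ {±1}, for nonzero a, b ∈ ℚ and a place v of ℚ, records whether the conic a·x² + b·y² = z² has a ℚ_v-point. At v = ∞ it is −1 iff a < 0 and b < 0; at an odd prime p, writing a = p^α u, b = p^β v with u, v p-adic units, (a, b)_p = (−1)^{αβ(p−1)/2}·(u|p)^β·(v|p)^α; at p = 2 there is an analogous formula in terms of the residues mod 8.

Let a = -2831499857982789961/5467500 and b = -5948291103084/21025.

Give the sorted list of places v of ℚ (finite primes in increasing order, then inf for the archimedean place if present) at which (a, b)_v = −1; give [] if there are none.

(a, b) ≡ (-36363, -2139) mod (ℚ^×)²; places V = {2, 3, 5, 11, 17, 23, 29, 31, 37, 47, ∞}.
(a,b)_11: α=2, u≡1; β=2, v≡6 (mod 11); (1|11)=+1, (6|11)=-1; sign (−1)^0·+1^2·-1^2 = +1.
(a,b)_5: α=-4, u≡3; β=-2, v≡1 (mod 5); (3|5)=-1, (1|5)=+1; sign (−1)^0·-1^-2·+1^-4 = +1.
(a,b)_37: α=2, u≡23; β=0, v≡26 (mod 37); (23|37)=-1, (26|37)=+1; sign (−1)^0·-1^0·+1^2 = +1.
(a,b)_23: α=1, u≡1; β=1, v≡7 (mod 23); (1|23)=+1, (7|23)=-1; sign (−1)^1·+1^1·-1^1 = +1.
(a,b)_29: α=0, u≡21; β=-2, v≡9 (mod 29); (21|29)=-1, (9|29)=+1; sign (−1)^0·-1^-2·+1^0 = +1.
(a,b)_2: α=-2, β=2; u≡5, v≡5 (mod 8); ε(u)ε(v)=0·0, αω(v)=-2·1, βω(u)=2·1; sum ≡ 0  ⇒  +1.
(a,b)_3: α=-7, u≡2; β=3, v≡1 (mod 3); (2|3)=-1, (1|3)=+1; sign (−1)^1·-1^3·+1^-7 = +1.
(a,b)_17: α=3, u≡14; β=2, v≡3 (mod 17); (14|17)=-1, (3|17)=-1; sign (−1)^0·-1^2·-1^3 = -1.
(a,b)_31: α=1, u≡4; β=1, v≡22 (mod 31); (4|31)=+1, (22|31)=-1; sign (−1)^1·+1^1·-1^1 = +1.
(a,b)_47: α=4, u≡44; β=2, v≡40 (mod 47); (44|47)=-1, (40|47)=-1; sign (−1)^0·-1^2·-1^4 = +1.
(a,b)_∞: sgn(-36363)=−, sgn(-2139)=−, so -1.
|Ram(-36363, -2139)| = 2, even; anisotropic at {17, ∞}.

[17, inf]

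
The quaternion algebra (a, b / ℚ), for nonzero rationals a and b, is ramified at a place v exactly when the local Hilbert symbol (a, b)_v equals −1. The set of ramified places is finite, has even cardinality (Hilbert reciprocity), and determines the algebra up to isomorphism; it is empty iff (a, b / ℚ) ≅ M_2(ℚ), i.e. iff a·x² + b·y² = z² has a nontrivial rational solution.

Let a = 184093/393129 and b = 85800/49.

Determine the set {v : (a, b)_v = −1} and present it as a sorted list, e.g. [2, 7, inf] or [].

[2, 11]

Mod squares: a ≡ 13, b ≡ 858. Check v ∈ {∞, 2, 3, 5, 7, 11, 13, 17, 19}.
v=2: v_2(a)=0, v_2(b)=3; units ≡ 5, 5 (mod 8); ε·ε+αω+βω = 0·0+0·1+3·1 ≡ 1  ⇒  (a,b)_2 = -1.
v=3: a=3^-2·(≡1), b=3^1·(≡1) mod 3; (1|3)=+1, (1|3)=+1; (−1)^{-2·1·1}·(+1)^1·(+1)^-2 = +1.
v=5: a=5^0·(≡2), b=5^2·(≡3) mod 5; (2|5)=-1, (3|5)=-1; (−1)^{0·2·2}·(-1)^2·(-1)^0 = +1.
v=19: a=19^-2·(≡13), b=19^0·(≡10) mod 19; (13|19)=-1, (10|19)=-1; (−1)^{-2·0·9}·(-1)^0·(-1)^-2 = +1.
v=13: a=13^1·(≡12), b=13^1·(≡10) mod 13; (12|13)=+1, (10|13)=+1; (−1)^{1·1·6}·(+1)^1·(+1)^1 = +1.
v=7: a=7^2·(≡6), b=7^-2·(≡1) mod 7; (6|7)=-1, (1|7)=+1; (−1)^{2·-2·3}·(-1)^-2·(+1)^2 = +1.
v=∞: 13 > 0 and 858 > 0  ⇒  (a,b)_∞ = +1.
v=17: a=17^2·(≡2), b=17^0·(≡8) mod 17; (2|17)=+1, (8|17)=+1; (−1)^{2·0·8}·(+1)^0·(+1)^2 = +1.
v=11: a=11^-2·(≡2), b=11^1·(≡9) mod 11; (2|11)=-1, (9|11)=+1; (−1)^{-2·1·5}·(-1)^1·(+1)^-2 = -1.
(13, 858 / ℚ) ramifies at {2, 11}: a division algebra.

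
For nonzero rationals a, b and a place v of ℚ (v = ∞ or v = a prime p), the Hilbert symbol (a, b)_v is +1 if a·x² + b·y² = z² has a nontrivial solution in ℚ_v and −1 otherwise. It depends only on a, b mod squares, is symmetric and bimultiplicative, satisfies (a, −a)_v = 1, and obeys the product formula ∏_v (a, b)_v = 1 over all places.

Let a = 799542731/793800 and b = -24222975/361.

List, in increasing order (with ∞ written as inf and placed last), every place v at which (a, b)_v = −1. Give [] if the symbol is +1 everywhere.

[31, 43]

(a, b) ≡ (864838, -968919) mod (ℚ^×)²; places V = {2, 3, 5, 7, 13, 19, 29, 31, 37, 43, ∞}.
(a,b)_∞: sgn(864838)=+, sgn(-968919)=−, so +1.
(a,b)_5: α=-2, u≡3; β=2, v≡1 (mod 5); (3|5)=-1, (1|5)=+1; sign (−1)^0·-1^2·+1^-2 = +1.
(a,b)_3: α=-4, u≡1; β=1, v≡1 (mod 3); (1|3)=+1, (1|3)=+1; sign (−1)^0·+1^1·+1^-4 = +1.
(a,b)_43: α=2, u≡7; β=1, v≡39 (mod 43); (7|43)=-1, (39|43)=-1; sign (−1)^0·-1^1·-1^2 = -1.
(a,b)_7: α=-2, u≡4; β=1, v≡1 (mod 7); (4|7)=+1, (1|7)=+1; sign (−1)^0·+1^1·+1^-2 = +1.
(a,b)_2: α=-3, β=0; u≡3, v≡1 (mod 8); ε(u)ε(v)=1·0, αω(v)=-3·0, βω(u)=0·1; sum ≡ 0  ⇒  +1.
(a,b)_13: α=1, u≡2; β=0, v≡12 (mod 13); (2|13)=-1, (12|13)=+1; sign (−1)^0·-1^0·+1^1 = +1.
(a,b)_31: α=1, u≡3; β=0, v≡29 (mod 31); (3|31)=-1, (29|31)=-1; sign (−1)^0·-1^0·-1^1 = -1.
(a,b)_29: α=1, u≡14; β=1, v≡21 (mod 29); (14|29)=-1, (21|29)=-1; sign (−1)^0·-1^1·-1^1 = +1.
(a,b)_19: α=0, u≡12; β=-2, v≡11 (mod 19); (12|19)=-1, (11|19)=+1; sign (−1)^0·-1^-2·+1^0 = +1.
(a,b)_37: α=1, u≡21; β=1, v≡12 (mod 37); (21|37)=+1, (12|37)=+1; sign (−1)^0·+1^1·+1^1 = +1.
(864838, -968919 / ℚ) ramifies at {31, 43}: a division algebra.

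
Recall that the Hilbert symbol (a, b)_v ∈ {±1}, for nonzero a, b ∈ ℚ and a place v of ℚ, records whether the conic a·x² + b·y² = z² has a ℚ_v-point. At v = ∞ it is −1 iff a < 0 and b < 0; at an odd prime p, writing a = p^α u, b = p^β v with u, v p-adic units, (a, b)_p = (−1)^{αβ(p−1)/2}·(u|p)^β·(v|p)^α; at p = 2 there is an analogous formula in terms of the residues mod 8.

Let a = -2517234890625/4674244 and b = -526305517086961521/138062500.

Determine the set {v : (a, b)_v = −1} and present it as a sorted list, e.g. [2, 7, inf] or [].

(a, b) ≡ (-365313, -42305809) mod (ℚ^×)²; places V = {2, 3, 5, 7, 13, 17, 19, 23, 29, 41, 47, ∞}.
(a,b)_2: α=-2, β=-2; u≡7, v≡7 (mod 8); ε(u)ε(v)=1·1, αω(v)=-2·0, βω(u)=-2·0; sum ≡ 1  ⇒  -1.
(a,b)_5: α=6, u≡3; β=-6, v≡4 (mod 5); (3|5)=-1, (4|5)=+1; sign (−1)^0·-1^-6·+1^6 = +1.
(a,b)_29: α=1, u≡2; β=1, v≡4 (mod 29); (2|29)=-1, (4|29)=+1; sign (−1)^0·-1^1·+1^1 = -1.
(a,b)_47: α=-2, u≡36; β=-2, v≡35 (mod 47); (36|47)=+1, (35|47)=-1; sign (−1)^0·+1^-2·-1^-2 = +1.
(a,b)_23: α=-2, u≡14; β=1, v≡22 (mod 23); (14|23)=-1, (22|23)=-1; sign (−1)^0·-1^1·-1^-2 = -1.
(a,b)_17: α=1, u≡4; β=3, v≡4 (mod 17); (4|17)=+1, (4|17)=+1; sign (−1)^0·+1^3·+1^1 = +1.
(a,b)_19: α=1, u≡16; β=0, v≡6 (mod 19); (16|19)=+1, (6|19)=+1; sign (−1)^0·+1^0·+1^1 = +1.
(a,b)_7: α=2, u≡6; β=1, v≡4 (mod 7); (6|7)=-1, (4|7)=+1; sign (−1)^0·-1^1·+1^2 = -1.
(a,b)_∞: sgn(-365313)=−, sgn(-42305809)=−, so -1.
(a,b)_13: α=1, u≡6; β=1, v≡3 (mod 13); (6|13)=-1, (3|13)=+1; sign (−1)^0·-1^1·+1^1 = -1.
(a,b)_41: α=0, u≡22; β=1, v≡39 (mod 41); (22|41)=-1, (39|41)=+1; sign (−1)^0·-1^1·+1^0 = -1.
(a,b)_3: α=3, u≡2; β=16, v≡2 (mod 3); (2|3)=-1, (2|3)=-1; sign (−1)^0·-1^16·-1^3 = -1.
Ram(-365313, -42305809) = {2, 3, 7, 13, 23, 29, 41, ∞}; no ℚ_2-point on the conic.

[2, 3, 7, 13, 23, 29, 41, inf]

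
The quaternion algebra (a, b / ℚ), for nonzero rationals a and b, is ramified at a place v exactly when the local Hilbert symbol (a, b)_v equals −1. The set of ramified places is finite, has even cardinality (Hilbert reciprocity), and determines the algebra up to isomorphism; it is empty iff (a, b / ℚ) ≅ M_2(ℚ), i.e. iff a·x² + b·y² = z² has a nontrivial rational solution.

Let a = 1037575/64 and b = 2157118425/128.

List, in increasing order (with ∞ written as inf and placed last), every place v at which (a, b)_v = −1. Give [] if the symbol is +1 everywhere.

(a, b) ≡ (7, 66) mod (ℚ^×)²; places V = {2, 3, 5, 7, 11, ∞}.
(a,b)_5: α=2, u≡2; β=2, v≡4 (mod 5); (2|5)=-1, (4|5)=+1; sign (−1)^0·-1^2·+1^2 = +1.
(a,b)_11: α=2, u≡8; β=3, v≡8 (mod 11); (8|11)=-1, (8|11)=-1; sign (−1)^0·-1^3·-1^2 = -1.
(a,b)_2: α=-6, β=-7; u≡7, v≡1 (mod 8); ε(u)ε(v)=1·0, αω(v)=-6·0, βω(u)=-7·0; sum ≡ 0  ⇒  +1.
(a,b)_∞: sgn(7)=+, sgn(66)=+, so +1.
(a,b)_7: α=3, u≡1; β=4, v≡5 (mod 7); (1|7)=+1, (5|7)=-1; sign (−1)^0·+1^4·-1^3 = -1.
(a,b)_3: α=0, u≡1; β=3, v≡1 (mod 3); (1|3)=+1, (1|3)=+1; sign (−1)^0·+1^3·+1^0 = +1.
Ram(7, 66) = {7, 11}; no ℚ_7-point on the conic.

[7, 11]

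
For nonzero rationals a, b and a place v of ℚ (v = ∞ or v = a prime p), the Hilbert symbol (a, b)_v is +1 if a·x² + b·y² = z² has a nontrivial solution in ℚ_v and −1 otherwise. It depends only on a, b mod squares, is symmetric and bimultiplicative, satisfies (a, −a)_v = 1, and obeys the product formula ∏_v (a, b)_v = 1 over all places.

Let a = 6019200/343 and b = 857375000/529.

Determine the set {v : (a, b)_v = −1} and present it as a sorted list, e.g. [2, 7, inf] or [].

Mod squares: a ≡ 2926, b ≡ 38. Check v ∈ {∞, 2, 3, 5, 7, 11, 19, 23}.
v=5: a=5^2·(≡1), b=5^6·(≡3) mod 5; (1|5)=+1, (3|5)=-1; (−1)^{2·6·2}·(+1)^6·(-1)^2 = +1.
v=11: a=11^1·(≡8), b=11^0·(≡9) mod 11; (8|11)=-1, (9|11)=+1; (−1)^{1·0·5}·(-1)^0·(+1)^1 = +1.
v=3: a=3^2·(≡1), b=3^0·(≡2) mod 3; (1|3)=+1, (2|3)=-1; (−1)^{2·0·1}·(+1)^0·(-1)^2 = +1.
v=7: a=7^-3·(≡5), b=7^0·(≡5) mod 7; (5|7)=-1, (5|7)=-1; (−1)^{-3·0·3}·(-1)^0·(-1)^-3 = -1.
v=∞: 2926 > 0 and 38 > 0  ⇒  (a,b)_∞ = +1.
v=23: a=23^0·(≡19), b=23^-2·(≡21) mod 23; (19|23)=-1, (21|23)=-1; (−1)^{0·-2·11}·(-1)^-2·(-1)^0 = +1.
v=19: a=19^1·(≡13), b=19^3·(≡13) mod 19; (13|19)=-1, (13|19)=-1; (−1)^{1·3·9}·(-1)^3·(-1)^1 = -1.
v=2: v_2(a)=7, v_2(b)=3; units ≡ 7, 3 (mod 8); ε·ε+αω+βω = 1·1+7·1+3·0 ≡ 0  ⇒  (a,b)_2 = +1.
(2926, 38 / ℚ) ramifies at {7, 19}: a division algebra.

[7, 19]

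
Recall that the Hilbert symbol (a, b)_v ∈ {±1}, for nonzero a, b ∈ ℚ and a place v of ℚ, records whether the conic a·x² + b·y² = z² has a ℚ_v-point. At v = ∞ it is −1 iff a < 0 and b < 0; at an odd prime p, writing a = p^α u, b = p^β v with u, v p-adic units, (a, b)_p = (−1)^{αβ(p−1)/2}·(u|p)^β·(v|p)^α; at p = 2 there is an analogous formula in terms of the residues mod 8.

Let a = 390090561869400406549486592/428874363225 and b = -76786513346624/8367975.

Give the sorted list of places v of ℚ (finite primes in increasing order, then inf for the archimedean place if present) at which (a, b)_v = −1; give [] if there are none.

[3, 31]

(a, b) ≡ (23, -12964479) mod (ℚ^×)²; places V = {2, 3, 5, 7, 11, 17, 19, 23, 29, 31, ∞}.
(a,b)_29: α=6, u≡1; β=3, v≡28 (mod 29); (1|29)=+1, (28|29)=+1; sign (−1)^0·+1^3·+1^6 = +1.
(a,b)_31: α=4, u≡21; β=1, v≡29 (mod 31); (21|31)=-1, (29|31)=-1; sign (−1)^0·-1^1·-1^4 = -1.
(a,b)_3: α=-10, u≡2; β=-3, v≡1 (mod 3); (2|3)=-1, (1|3)=+1; sign (−1)^0·-1^-3·+1^-10 = -1.
(a,b)_23: α=1, u≡12; β=-1, v≡17 (mod 23); (12|23)=+1, (17|23)=-1; sign (−1)^1·+1^-1·-1^1 = +1.
(a,b)_∞: sgn(23)=+, sgn(-12964479)=−, so +1.
(a,b)_11: α=-2, u≡4; β=-1, v≡2 (mod 11); (4|11)=+1, (2|11)=-1; sign (−1)^0·+1^-1·-1^-2 = +1.
(a,b)_7: α=-4, u≡1; β=-2, v≡1 (mod 7); (1|7)=+1, (1|7)=+1; sign (−1)^0·+1^-2·+1^-4 = +1.
(a,b)_5: α=-2, u≡3; β=-2, v≡4 (mod 5); (3|5)=-1, (4|5)=+1; sign (−1)^0·-1^-2·+1^-2 = +1.
(a,b)_19: α=2, u≡16; β=1, v≡7 (mod 19); (16|19)=+1, (7|19)=+1; sign (−1)^0·+1^1·+1^2 = +1.
(a,b)_17: α=4, u≡7; β=4, v≡3 (mod 17); (7|17)=-1, (3|17)=-1; sign (−1)^0·-1^4·-1^4 = +1.
(a,b)_2: α=10, β=6; u≡7, v≡1 (mod 8); ε(u)ε(v)=1·0, αω(v)=10·0, βω(u)=6·0; sum ≡ 0  ⇒  +1.
(23, -12964479 / ℚ) ramifies at {3, 31}: a division algebra.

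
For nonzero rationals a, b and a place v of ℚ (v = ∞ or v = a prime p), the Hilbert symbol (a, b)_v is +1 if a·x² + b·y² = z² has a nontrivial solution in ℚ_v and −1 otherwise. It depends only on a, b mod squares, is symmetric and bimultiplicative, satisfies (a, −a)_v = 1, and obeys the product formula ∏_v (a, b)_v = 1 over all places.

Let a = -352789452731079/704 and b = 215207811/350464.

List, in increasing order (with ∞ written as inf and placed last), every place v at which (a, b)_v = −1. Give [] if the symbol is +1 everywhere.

[2, 7, 29, 41]

(a, b) ≡ (-351860509, 141491) mod (ℚ^×)²; places V = {2, 3, 7, 11, 13, 17, 23, 29, 31, 37, 41, ∞}.
(a,b)_23: α=1, u≡16; β=0, v≡13 (mod 23); (16|23)=+1, (13|23)=+1; sign (−1)^0·+1^0·+1^1 = +1.
(a,b)_29: α=1, u≡11; β=1, v≡25 (mod 29); (11|29)=-1, (25|29)=+1; sign (−1)^0·-1^1·+1^1 = -1.
(a,b)_41: α=2, u≡38; β=1, v≡34 (mod 41); (38|41)=-1, (34|41)=-1; sign (−1)^0·-1^1·-1^2 = -1.
(a,b)_37: α=0, u≡2; β=-2, v≡33 (mod 37); (2|37)=-1, (33|37)=+1; sign (−1)^0·-1^-2·+1^0 = +1.
(a,b)_17: α=1, u≡6; β=1, v≡7 (mod 17); (6|17)=-1, (7|17)=-1; sign (−1)^0·-1^1·-1^1 = +1.
(a,b)_7: α=1, u≡2; β=1, v≡4 (mod 7); (2|7)=+1, (4|7)=+1; sign (−1)^1·+1^1·+1^1 = -1.
(a,b)_31: α=1, u≡18; β=0, v≡5 (mod 31); (18|31)=+1, (5|31)=+1; sign (−1)^0·+1^0·+1^1 = +1.
(a,b)_11: α=-1, u≡6; β=0, v≡4 (mod 11); (6|11)=-1, (4|11)=+1; sign (−1)^0·-1^0·+1^-1 = +1.
(a,b)_13: α=1, u≡8; β=2, v≡3 (mod 13); (8|13)=-1, (3|13)=+1; sign (−1)^0·-1^2·+1^1 = +1.
(a,b)_2: α=-6, β=-8; u≡3, v≡3 (mod 8); ε(u)ε(v)=1·1, αω(v)=-6·1, βω(u)=-8·1; sum ≡ 1  ⇒  -1.
(a,b)_3: α=8, u≡2; β=2, v≡2 (mod 3); (2|3)=-1, (2|3)=-1; sign (−1)^0·-1^2·-1^8 = +1.
(a,b)_∞: sgn(-351860509)=−, sgn(141491)=+, so +1.
Ram(-351860509, 141491) = {2, 7, 29, 41}; no ℚ_2-point on the conic.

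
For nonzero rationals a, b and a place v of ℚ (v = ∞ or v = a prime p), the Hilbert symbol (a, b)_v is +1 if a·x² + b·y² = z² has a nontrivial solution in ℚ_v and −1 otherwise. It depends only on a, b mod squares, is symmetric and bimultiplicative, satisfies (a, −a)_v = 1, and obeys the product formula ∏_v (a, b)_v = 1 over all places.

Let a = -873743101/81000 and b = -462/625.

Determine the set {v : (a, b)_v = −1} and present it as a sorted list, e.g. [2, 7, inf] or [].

[3, 5, 17, inf]

(a, b) ≡ (-13090, -462) mod (ℚ^×)²; places V = {2, 3, 5, 7, 11, 17, 19, 43, ∞}.
(a,b)_11: α=1, u≡1; β=1, v≡10 (mod 11); (1|11)=+1, (10|11)=-1; sign (−1)^1·+1^1·-1^1 = +1.
(a,b)_3: α=-4, u≡2; β=1, v≡2 (mod 3); (2|3)=-1, (2|3)=-1; sign (−1)^0·-1^1·-1^-4 = -1.
(a,b)_7: α=1, u≡5; β=1, v≡2 (mod 7); (5|7)=-1, (2|7)=+1; sign (−1)^1·-1^1·+1^1 = +1.
(a,b)_43: α=2, u≡9; β=0, v≡36 (mod 43); (9|43)=+1, (36|43)=+1; sign (−1)^0·+1^0·+1^2 = +1.
(a,b)_2: α=-3, β=1; u≡7, v≡1 (mod 8); ε(u)ε(v)=1·0, αω(v)=-3·0, βω(u)=1·0; sum ≡ 0  ⇒  +1.
(a,b)_5: α=-3, u≡3; β=-4, v≡3 (mod 5); (3|5)=-1, (3|5)=-1; sign (−1)^0·-1^-4·-1^-3 = -1.
(a,b)_∞: sgn(-13090)=−, sgn(-462)=−, so -1.
(a,b)_17: α=1, u≡12; β=0, v≡5 (mod 17); (12|17)=-1, (5|17)=-1; sign (−1)^0·-1^0·-1^1 = -1.
(a,b)_19: α=2, u≡4; β=0, v≡3 (mod 19); (4|19)=+1, (3|19)=-1; sign (−1)^0·+1^0·-1^2 = +1.
Ram(-13090, -462) = {3, 5, 17, ∞}; no ℚ_3-point on the conic.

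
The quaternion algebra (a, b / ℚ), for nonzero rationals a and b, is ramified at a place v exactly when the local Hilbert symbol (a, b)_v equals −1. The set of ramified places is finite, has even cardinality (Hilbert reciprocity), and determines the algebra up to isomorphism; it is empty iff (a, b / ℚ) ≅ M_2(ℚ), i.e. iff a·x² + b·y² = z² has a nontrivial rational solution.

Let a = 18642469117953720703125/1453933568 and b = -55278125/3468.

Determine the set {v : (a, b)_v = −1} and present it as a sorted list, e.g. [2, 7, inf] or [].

[5, 7]

(a, b) ≡ (357, -15) mod (ℚ^×)²; places V = {2, 3, 5, 7, 11, 17, 19, ∞}.
(a,b)_5: α=10, u≡2; β=5, v≡2 (mod 5); (2|5)=-1, (2|5)=-1; sign (−1)^0·-1^5·-1^10 = -1.
(a,b)_∞: sgn(357)=+, sgn(-15)=−, so +1.
(a,b)_11: α=2, u≡3; β=0, v≡7 (mod 11); (3|11)=+1, (7|11)=-1; sign (−1)^0·+1^0·-1^2 = +1.
(a,b)_3: α=1, u≡2; β=-1, v≡1 (mod 3); (2|3)=-1, (1|3)=+1; sign (−1)^1·-1^-1·+1^1 = +1.
(a,b)_7: α=9, u≡1; β=2, v≡3 (mod 7); (1|7)=+1, (3|7)=-1; sign (−1)^0·+1^2·-1^9 = -1.
(a,b)_17: α=-5, u≡1; β=-2, v≡15 (mod 17); (1|17)=+1, (15|17)=+1; sign (−1)^0·+1^-2·+1^-5 = +1.
(a,b)_19: α=4, u≡15; β=2, v≡11 (mod 19); (15|19)=-1, (11|19)=+1; sign (−1)^0·-1^2·+1^4 = +1.
(a,b)_2: α=-10, β=-2; u≡5, v≡1 (mod 8); ε(u)ε(v)=0·0, αω(v)=-10·0, βω(u)=-2·1; sum ≡ 0  ⇒  +1.
(357, -15 / ℚ) ramifies at {5, 7}: a division algebra.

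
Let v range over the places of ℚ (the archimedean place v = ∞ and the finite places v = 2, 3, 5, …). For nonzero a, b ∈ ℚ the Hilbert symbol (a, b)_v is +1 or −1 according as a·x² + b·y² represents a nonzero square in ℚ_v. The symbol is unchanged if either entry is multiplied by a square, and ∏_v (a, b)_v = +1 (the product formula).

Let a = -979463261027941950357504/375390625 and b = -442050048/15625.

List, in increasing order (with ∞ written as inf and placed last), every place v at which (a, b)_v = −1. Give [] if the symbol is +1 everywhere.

Mod squares: a ≡ -51, b ≡ -21318. Check v ∈ {∞, 2, 3, 5, 11, 17, 19, 31}.
v=31: a=31^-2·(≡15), b=31^0·(≡1) mod 31; (15|31)=-1, (1|31)=+1; (−1)^{-2·0·15}·(-1)^0·(+1)^-2 = +1.
v=5: a=5^-8·(≡1), b=5^-6·(≡2) mod 5; (1|5)=+1, (2|5)=-1; (−1)^{-8·-6·2}·(+1)^-6·(-1)^-8 = +1.
v=2: v_2(a)=16, v_2(b)=9; units ≡ 5, 5 (mod 8); ε·ε+αω+βω = 0·0+16·1+9·1 ≡ 1  ⇒  (a,b)_2 = -1.
v=17: a=17^3·(≡6), b=17^1·(≡9) mod 17; (6|17)=-1, (9|17)=+1; (−1)^{3·1·8}·(-1)^1·(+1)^3 = -1.
v=∞: -51 < 0 and -21318 < 0  ⇒  (a,b)_∞ = -1.
v=19: a=19^4·(≡7), b=19^1·(≡18) mod 19; (7|19)=+1, (18|19)=-1; (−1)^{4·1·9}·(+1)^1·(-1)^4 = +1.
v=3: a=3^13·(≡1), b=3^5·(≡1) mod 3; (1|3)=+1, (1|3)=+1; (−1)^{13·5·1}·(+1)^5·(+1)^13 = -1.
v=11: a=11^4·(≡1), b=11^1·(≡4) mod 11; (1|11)=+1, (4|11)=+1; (−1)^{4·1·5}·(+1)^1·(+1)^4 = +1.
|Ram(-51, -21318)| = 4, even; anisotropic at {2, 3, 17, ∞}.

[2, 3, 17, inf]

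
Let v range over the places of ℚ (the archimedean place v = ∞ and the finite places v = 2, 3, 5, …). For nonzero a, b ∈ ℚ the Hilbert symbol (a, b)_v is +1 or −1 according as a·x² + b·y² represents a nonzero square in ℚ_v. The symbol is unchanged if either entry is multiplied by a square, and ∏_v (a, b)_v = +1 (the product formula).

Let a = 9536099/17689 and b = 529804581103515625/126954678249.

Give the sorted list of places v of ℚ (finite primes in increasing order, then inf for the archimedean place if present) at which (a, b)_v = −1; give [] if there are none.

[23, 29]

Mod squares: a ≡ 11339, b ≡ 145. Check v ∈ {∞, 2, 3, 5, 7, 17, 19, 23, 29, 47}.
v=29: a=29^3·(≡15), b=29^5·(≡5) mod 29; (15|29)=-1, (5|29)=+1; (−1)^{3·5·14}·(-1)^5·(+1)^3 = -1.
v=23: a=23^1·(≡19), b=23^2·(≡19) mod 23; (19|23)=-1, (19|23)=-1; (−1)^{1·2·11}·(-1)^2·(-1)^1 = -1.
v=∞: 11339 > 0 and 145 > 0  ⇒  (a,b)_∞ = +1.
v=2: v_2(a)=0, v_2(b)=0; units ≡ 3, 1 (mod 8); ε·ε+αω+βω = 1·0+0·0+0·1 ≡ 0  ⇒  (a,b)_2 = +1.
v=19: a=19^-2·(≡12), b=19^-4·(≡3) mod 19; (12|19)=-1, (3|19)=-1; (−1)^{-2·-4·9}·(-1)^-4·(-1)^-2 = +1.
v=5: a=5^0·(≡1), b=5^11·(≡4) mod 5; (1|5)=+1, (4|5)=+1; (−1)^{0·11·2}·(+1)^11·(+1)^0 = +1.
v=7: a=7^-2·(≡5), b=7^-2·(≡6) mod 7; (5|7)=-1, (6|7)=-1; (−1)^{-2·-2·3}·(-1)^-2·(-1)^-2 = +1.
v=3: a=3^0·(≡2), b=3^-2·(≡1) mod 3; (2|3)=-1, (1|3)=+1; (−1)^{0·-2·1}·(-1)^-2·(+1)^0 = +1.
v=47: a=47^0·(≡2), b=47^-2·(≡14) mod 47; (2|47)=+1, (14|47)=+1; (−1)^{0·-2·23}·(+1)^-2·(+1)^0 = +1.
v=17: a=17^1·(≡13), b=17^0·(≡2) mod 17; (13|17)=+1, (2|17)=+1; (−1)^{1·0·8}·(+1)^0·(+1)^1 = +1.
|Ram(11339, 145)| = 2, even; anisotropic at {23, 29}.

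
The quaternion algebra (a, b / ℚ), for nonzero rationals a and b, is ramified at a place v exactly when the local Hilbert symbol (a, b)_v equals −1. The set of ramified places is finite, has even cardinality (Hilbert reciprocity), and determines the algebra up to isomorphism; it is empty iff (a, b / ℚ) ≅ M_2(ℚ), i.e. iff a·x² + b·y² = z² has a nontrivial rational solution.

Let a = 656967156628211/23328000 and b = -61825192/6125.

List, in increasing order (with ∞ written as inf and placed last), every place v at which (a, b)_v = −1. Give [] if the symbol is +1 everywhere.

[2, 5]

Mod squares: a ≡ 55, b ≡ -2210. Check v ∈ {∞, 2, 3, 5, 7, 11, 13, 17}.
v=∞: 55 > 0 and -2210 < 0  ⇒  (a,b)_∞ = +1.
v=7: a=7^0·(≡3), b=7^-2·(≡2) mod 7; (3|7)=-1, (2|7)=+1; (−1)^{0·-2·3}·(-1)^-2·(+1)^0 = +1.
v=17: a=17^6·(≡15), b=17^3·(≡6) mod 17; (15|17)=+1, (6|17)=-1; (−1)^{6·3·8}·(+1)^3·(-1)^6 = +1.
v=3: a=3^-6·(≡1), b=3^0·(≡1) mod 3; (1|3)=+1, (1|3)=+1; (−1)^{-6·0·1}·(+1)^0·(+1)^-6 = +1.
v=2: v_2(a)=-8, v_2(b)=3; units ≡ 7, 7 (mod 8); ε·ε+αω+βω = 1·1+-8·0+3·0 ≡ 1  ⇒  (a,b)_2 = -1.
v=11: a=11^5·(≡3), b=11^2·(≡1) mod 11; (3|11)=+1, (1|11)=+1; (−1)^{5·2·5}·(+1)^2·(+1)^5 = +1.
v=13: a=13^2·(≡1), b=13^1·(≡3) mod 13; (1|13)=+1, (3|13)=+1; (−1)^{2·1·6}·(+1)^1·(+1)^2 = +1.
v=5: a=5^-3·(≡4), b=5^-3·(≡2) mod 5; (4|5)=+1, (2|5)=-1; (−1)^{-3·-3·2}·(+1)^-3·(-1)^-3 = -1.
Ram(55, -2210) = {2, 5}; no ℚ_2-point on the conic.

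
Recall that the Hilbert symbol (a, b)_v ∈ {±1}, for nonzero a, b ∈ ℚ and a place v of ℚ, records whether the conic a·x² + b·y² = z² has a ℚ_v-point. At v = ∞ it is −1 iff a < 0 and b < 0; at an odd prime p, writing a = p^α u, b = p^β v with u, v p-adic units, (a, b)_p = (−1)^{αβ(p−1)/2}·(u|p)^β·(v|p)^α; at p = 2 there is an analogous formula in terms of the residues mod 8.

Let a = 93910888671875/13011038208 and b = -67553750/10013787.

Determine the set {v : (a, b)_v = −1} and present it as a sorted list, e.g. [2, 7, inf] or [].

[]

Mod squares: a ≡ 33, b ≡ -1122. Check v ∈ {∞, 2, 3, 5, 7, 11, 17, 29}.
v=3: a=3^-3·(≡2), b=3^-5·(≡1) mod 3; (2|3)=-1, (1|3)=+1; (−1)^{-3·-5·1}·(-1)^-5·(+1)^-3 = +1.
v=29: a=29^0·(≡4), b=29^-2·(≡4) mod 29; (4|29)=+1, (4|29)=+1; (−1)^{0·-2·14}·(+1)^-2·(+1)^0 = +1.
v=7: a=7^-6·(≡5), b=7^-2·(≡6) mod 7; (5|7)=-1, (6|7)=-1; (−1)^{-6·-2·3}·(-1)^-2·(-1)^-6 = +1.
v=2: v_2(a)=-12, v_2(b)=1; units ≡ 1, 7 (mod 8); ε·ε+αω+βω = 0·1+-12·0+1·0 ≡ 0  ⇒  (a,b)_2 = +1.
v=5: a=5^12·(≡3), b=5^4·(≡2) mod 5; (3|5)=-1, (2|5)=-1; (−1)^{12·4·2}·(-1)^4·(-1)^12 = +1.
v=17: a=17^2·(≡13), b=17^3·(≡4) mod 17; (13|17)=+1, (4|17)=+1; (−1)^{2·3·8}·(+1)^3·(+1)^2 = +1.
v=∞: 33 > 0 and -1122 < 0  ⇒  (a,b)_∞ = +1.
v=11: a=11^3·(≡3), b=11^1·(≡2) mod 11; (3|11)=+1, (2|11)=-1; (−1)^{3·1·5}·(+1)^1·(-1)^3 = +1.
Every local symbol is +1, so the conic 33·x² + -1122·y² = z² has ℚ_v-points for all v and hence a ℚ-point; (a, b / ℚ) ≅ M_2(ℚ).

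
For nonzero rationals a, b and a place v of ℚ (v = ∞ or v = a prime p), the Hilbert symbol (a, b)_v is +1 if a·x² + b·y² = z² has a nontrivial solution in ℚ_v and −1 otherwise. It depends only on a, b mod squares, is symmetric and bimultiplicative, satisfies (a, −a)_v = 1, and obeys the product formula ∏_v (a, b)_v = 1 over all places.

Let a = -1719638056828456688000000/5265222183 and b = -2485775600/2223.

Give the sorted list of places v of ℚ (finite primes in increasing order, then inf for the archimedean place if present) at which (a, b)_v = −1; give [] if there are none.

Mod squares: a ≡ -5681, b ≡ -12685673. Check v ∈ {∞, 2, 3, 5, 7, 11, 13, 19, 23, 29}.
v=13: a=13^-1·(≡7), b=13^-1·(≡2) mod 13; (7|13)=-1, (2|13)=-1; (−1)^{-1·-1·6}·(-1)^-1·(-1)^-1 = +1.
v=∞: -5681 < 0 and -12685673 < 0  ⇒  (a,b)_∞ = -1.
v=3: a=3^-10·(≡1), b=3^-2·(≡1) mod 3; (1|3)=+1, (1|3)=+1; (−1)^{-10·-2·1}·(+1)^-2·(+1)^-10 = +1.
v=7: a=7^2·(≡6), b=7^1·(≡3) mod 7; (6|7)=-1, (3|7)=-1; (−1)^{2·1·3}·(-1)^1·(-1)^2 = -1.
v=29: a=29^2·(≡19), b=29^1·(≡23) mod 29; (19|29)=-1, (23|29)=+1; (−1)^{2·1·14}·(-1)^1·(+1)^2 = -1.
v=5: a=5^6·(≡1), b=5^2·(≡2) mod 5; (1|5)=+1, (2|5)=-1; (−1)^{6·2·2}·(+1)^2·(-1)^6 = +1.
v=23: a=23^3·(≡16), b=23^1·(≡2) mod 23; (16|23)=+1, (2|23)=+1; (−1)^{3·1·11}·(+1)^1·(+1)^3 = -1.
v=2: v_2(a)=10, v_2(b)=4; units ≡ 7, 7 (mod 8); ε·ε+αω+βω = 1·1+10·0+4·0 ≡ 1  ⇒  (a,b)_2 = -1.
v=11: a=11^8·(≡7), b=11^3·(≡2) mod 11; (7|11)=-1, (2|11)=-1; (−1)^{8·3·5}·(-1)^3·(-1)^8 = -1.
v=19: a=19^-3·(≡4), b=19^-1·(≡8) mod 19; (4|19)=+1, (8|19)=-1; (−1)^{-3·-1·9}·(+1)^-1·(-1)^-3 = +1.
Ram(-5681, -12685673) = {2, 7, 11, 23, 29, ∞}; no ℚ_2-point on the conic.

[2, 7, 11, 23, 29, inf]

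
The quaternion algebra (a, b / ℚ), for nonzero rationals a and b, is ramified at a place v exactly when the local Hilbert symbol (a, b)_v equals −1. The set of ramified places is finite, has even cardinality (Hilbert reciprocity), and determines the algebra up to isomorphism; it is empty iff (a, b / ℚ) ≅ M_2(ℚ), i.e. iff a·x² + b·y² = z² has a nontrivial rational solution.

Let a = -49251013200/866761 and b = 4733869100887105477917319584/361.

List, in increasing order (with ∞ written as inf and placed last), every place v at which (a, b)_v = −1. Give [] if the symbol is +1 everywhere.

Mod squares: a ≡ -1520093, b ≡ 2988238474. Check v ∈ {∞, 2, 3, 5, 7, 13, 19, 23, 29, 37, 43, 47, 53}.
v=13: a=13^0·(≡12), b=13^1·(≡11) mod 13; (12|13)=+1, (11|13)=-1; (−1)^{0·1·6}·(+1)^1·(-1)^0 = +1.
v=43: a=43^1·(≡11), b=43^3·(≡39) mod 43; (11|43)=+1, (39|43)=-1; (−1)^{1·3·21}·(+1)^3·(-1)^1 = +1.
v=7: a=7^-4·(≡6), b=7^0·(≡4) mod 7; (6|7)=-1, (4|7)=+1; (−1)^{-4·0·3}·(-1)^0·(+1)^-4 = +1.
v=29: a=29^1·(≡2), b=29^3·(≡28) mod 29; (2|29)=-1, (28|29)=+1; (−1)^{1·3·14}·(-1)^3·(+1)^1 = -1.
v=19: a=19^-2·(≡15), b=19^-2·(≡8) mod 19; (15|19)=-1, (8|19)=-1; (−1)^{-2·-2·9}·(-1)^-2·(-1)^-2 = +1.
v=47: a=47^0·(≡14), b=47^1·(≡44) mod 47; (14|47)=+1, (44|47)=-1; (−1)^{0·1·23}·(+1)^1·(-1)^0 = +1.
v=3: a=3^4·(≡1), b=3^4·(≡1) mod 3; (1|3)=+1, (1|3)=+1; (−1)^{4·4·1}·(+1)^4·(+1)^4 = +1.
v=53: a=53^1·(≡30), b=53^3·(≡39) mod 53; (30|53)=-1, (39|53)=-1; (−1)^{1·3·26}·(-1)^3·(-1)^1 = +1.
v=23: a=23^1·(≡14), b=23^4·(≡17) mod 23; (14|23)=-1, (17|23)=-1; (−1)^{1·4·11}·(-1)^4·(-1)^1 = -1.
v=5: a=5^2·(≡2), b=5^0·(≡4) mod 5; (2|5)=-1, (4|5)=+1; (−1)^{2·0·2}·(-1)^0·(+1)^2 = +1.
v=2: v_2(a)=4, v_2(b)=5; units ≡ 3, 5 (mod 8); ε·ε+αω+βω = 1·0+4·1+5·1 ≡ 1  ⇒  (a,b)_2 = -1.
v=37: a=37^0·(≡32), b=37^1·(≡4) mod 37; (32|37)=-1, (4|37)=+1; (−1)^{0·1·18}·(-1)^1·(+1)^0 = -1.
v=∞: -1520093 < 0 and 2988238474 > 0  ⇒  (a,b)_∞ = +1.
Ram(-1520093, 2988238474) = {2, 23, 29, 37}; no ℚ_2-point on the conic.

[2, 23, 29, 37]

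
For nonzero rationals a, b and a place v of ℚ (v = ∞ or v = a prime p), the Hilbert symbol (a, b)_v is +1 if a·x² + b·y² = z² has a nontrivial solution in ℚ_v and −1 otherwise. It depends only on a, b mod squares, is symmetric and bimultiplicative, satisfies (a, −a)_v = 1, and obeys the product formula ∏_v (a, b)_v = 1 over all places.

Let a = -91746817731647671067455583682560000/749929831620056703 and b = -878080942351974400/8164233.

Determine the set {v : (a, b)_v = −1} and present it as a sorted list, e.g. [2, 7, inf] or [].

[13, inf]

Mod squares: a ≡ -39767, b ≡ -782. Check v ∈ {∞, 2, 3, 5, 7, 11, 13, 17, 19, 23}.
v=19: a=19^7·(≡5), b=19^4·(≡11) mod 19; (5|19)=+1, (11|19)=+1; (−1)^{7·4·9}·(+1)^4·(+1)^7 = +1.
v=∞: -39767 < 0 and -782 < 0  ⇒  (a,b)_∞ = -1.
v=2: v_2(a)=36, v_2(b)=17; units ≡ 1, 1 (mod 8); ε·ε+αω+βω = 0·0+36·0+17·0 ≡ 0  ⇒  (a,b)_2 = +1.
v=3: a=3^-12·(≡1), b=3^-4·(≡1) mod 3; (1|3)=+1, (1|3)=+1; (−1)^{-12·-4·1}·(+1)^-4·(+1)^-12 = +1.
v=23: a=23^5·(≡14), b=23^3·(≡16) mod 23; (14|23)=-1, (16|23)=+1; (−1)^{5·3·11}·(-1)^3·(+1)^5 = +1.
v=17: a=17^-2·(≡16), b=17^-1·(≡5) mod 17; (16|17)=+1, (5|17)=-1; (−1)^{-2·-1·8}·(+1)^-1·(-1)^-2 = +1.
v=5: a=5^4·(≡3), b=5^2·(≡3) mod 5; (3|5)=-1, (3|5)=-1; (−1)^{4·2·2}·(-1)^2·(-1)^4 = +1.
v=13: a=13^5·(≡10), b=13^2·(≡2) mod 13; (10|13)=+1, (2|13)=-1; (−1)^{5·2·6}·(+1)^2·(-1)^5 = -1.
v=7: a=7^-9·(≡3), b=7^-2·(≡1) mod 7; (3|7)=-1, (1|7)=+1; (−1)^{-9·-2·3}·(-1)^-2·(+1)^-9 = +1.
v=11: a=11^-2·(≡9), b=11^-2·(≡6) mod 11; (9|11)=+1, (6|11)=-1; (−1)^{-2·-2·5}·(+1)^-2·(-1)^-2 = +1.
(-39767, -782 / ℚ) ramifies at {13, ∞}: a division algebra.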